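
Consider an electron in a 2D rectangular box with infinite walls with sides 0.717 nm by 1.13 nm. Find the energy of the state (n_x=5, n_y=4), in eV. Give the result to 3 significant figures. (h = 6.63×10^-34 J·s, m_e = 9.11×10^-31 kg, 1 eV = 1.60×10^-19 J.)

For a 2D rectangular well E = (h²/8m_e)·Σ n_i²/L_i² = (6.63×10^-34)²/(8·9.11×10^-31) · [5²/(0.717 nm)² + 4²/(1.13 nm)²].
Evaluating gives E = 3.689×10^-18 J = 23.1 eV.

E = 23.1 eV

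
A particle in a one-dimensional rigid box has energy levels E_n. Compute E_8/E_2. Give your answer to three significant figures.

E_n ∝ n², so E_8/E_2 = 8²/2² = 64/4 = 16.0.

16.0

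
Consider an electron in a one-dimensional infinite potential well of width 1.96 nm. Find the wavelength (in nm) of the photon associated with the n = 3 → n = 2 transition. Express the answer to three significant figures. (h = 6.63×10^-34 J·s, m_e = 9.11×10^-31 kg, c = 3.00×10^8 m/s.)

E_1 = h²/(8m_eL²) = 1.570×10^-20 J, so ΔE = (3² − 2²)E_1 = 7.850×10^-20 J.
λ = hc/ΔE = (6.63×10^-34·3.00×10^8)/7.850×10^-20 = 2.53×10^-6 m = 2.53×10^3 nm.

λ = 2.53×10^3 nm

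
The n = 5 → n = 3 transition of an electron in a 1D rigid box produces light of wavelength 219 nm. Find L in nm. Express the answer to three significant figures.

The photon carries ΔE = hc/λ = 6.626×10^-34·2.998×10^8/2.19×10^-7 m = 9.071×10^-19 J.
Since ΔE = (5² − 3²)E_1, E_1 = 5.669×10^-20 J, and L = h/√(8m_eE_1) = 1.03×10^-9 m = 1.03 nm.

L = 1.03 nm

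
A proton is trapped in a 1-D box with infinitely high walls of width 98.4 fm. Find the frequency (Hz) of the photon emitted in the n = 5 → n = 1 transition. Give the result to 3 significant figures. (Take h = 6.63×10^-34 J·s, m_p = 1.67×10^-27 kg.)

E_1 = h²/(8m_pL²) = 3.398×10^-15 J and ΔE = (5² − 1²)E_1 = 8.155×10^-14 J.
f = ΔE/h = 8.155×10^-14/6.63×10^-34 = 1.23×10^20 Hz.

f = 1.23×10^20 Hz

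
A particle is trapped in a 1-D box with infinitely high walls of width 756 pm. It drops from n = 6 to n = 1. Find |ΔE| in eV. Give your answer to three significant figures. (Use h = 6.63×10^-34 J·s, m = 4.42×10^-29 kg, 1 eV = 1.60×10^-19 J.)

E_1 = h²/(8mL²) = 2.175×10^-21 J.
|ΔE| = |6² − 1²|·E_1 = 35·2.175×10^-21 J = 7.612×10^-20 J = 0.476 eV.

|ΔE| = 0.476 eV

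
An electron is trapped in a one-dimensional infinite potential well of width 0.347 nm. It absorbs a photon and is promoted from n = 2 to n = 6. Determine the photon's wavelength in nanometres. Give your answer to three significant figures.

E_1 = h²/(8m_eL²) = 5.004×10^-19 J, so ΔE = (6² − 2²)E_1 = 1.601×10^-17 J.
λ = hc/ΔE = (6.626×10^-34·2.998×10^8)/1.601×10^-17 = 1.24×10^-8 m = 12.4 nm.

λ = 12.4 nm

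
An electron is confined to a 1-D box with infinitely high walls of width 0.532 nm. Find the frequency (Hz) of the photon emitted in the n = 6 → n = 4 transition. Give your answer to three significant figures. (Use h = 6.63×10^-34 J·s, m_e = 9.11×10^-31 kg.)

f = 6.43×10^15 Hz

E_1 = h²/(8m_eL²) = 2.131×10^-19 J and ΔE = (6² − 4²)E_1 = 4.262×10^-18 J.
f = ΔE/h = 4.262×10^-18/6.63×10^-34 = 6.43×10^15 Hz.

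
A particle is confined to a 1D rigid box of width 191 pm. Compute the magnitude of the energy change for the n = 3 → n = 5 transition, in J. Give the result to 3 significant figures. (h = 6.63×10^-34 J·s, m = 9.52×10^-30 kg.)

|ΔE| = 2.53×10^-18 J

E_1 = h²/(8mL²) = 1.582×10^-19 J.
|ΔE| = |3² − 5²|·E_1 = 16·1.582×10^-19 J = 2.53×10^-18 J.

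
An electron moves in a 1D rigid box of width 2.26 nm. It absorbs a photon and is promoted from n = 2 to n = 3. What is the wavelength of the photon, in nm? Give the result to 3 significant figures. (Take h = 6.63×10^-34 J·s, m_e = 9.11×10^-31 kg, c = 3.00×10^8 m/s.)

λ = 3.37×10^3 nm

E_1 = h²/(8m_eL²) = 1.181×10^-20 J, so ΔE = (3² − 2²)E_1 = 5.905×10^-20 J.
λ = hc/ΔE = (6.63×10^-34·3.00×10^8)/5.905×10^-20 = 3.37×10^-6 m = 3.37×10^3 nm.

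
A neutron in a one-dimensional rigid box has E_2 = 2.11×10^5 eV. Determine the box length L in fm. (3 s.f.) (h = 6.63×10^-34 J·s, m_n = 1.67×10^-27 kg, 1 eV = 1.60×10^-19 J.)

L = 62.4 fm

From E_n = n²h²/(8m_nL²), L = n·h/√(8m_nE_n).
E_2 = 2.11×10^5 eV = 3.376×10^-14 J, so L = 2·6.63×10^-34/√(8·1.67×10^-27·3.376×10^-14) = 6.24×10^-14 m = 62.4 fm.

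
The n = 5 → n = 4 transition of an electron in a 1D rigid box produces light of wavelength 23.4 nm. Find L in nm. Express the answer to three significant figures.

The photon carries ΔE = hc/λ = 6.626×10^-34·2.998×10^8/2.34×10^-8 m = 8.489×10^-18 J.
Since ΔE = (5² − 4²)E_1, E_1 = 9.432×10^-19 J, and L = h/√(8m_eE_1) = 2.53×10^-10 m = 0.253 nm.

L = 0.253 nm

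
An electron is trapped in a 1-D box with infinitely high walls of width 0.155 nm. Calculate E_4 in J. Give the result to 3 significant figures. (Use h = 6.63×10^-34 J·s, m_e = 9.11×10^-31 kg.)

For an infinite well E_n = n²h²/(8m_eL²), so E_1 = h²/(8m_eL²) = (6.63×10^-34)²/(8·9.11×10^-31·(1.55×10^-10 m)²) = 2.510×10^-18 J.
Then E_4 = 4²·E_1 = 16·2.510×10^-18 J = 4.02×10^-17 J.

E_4 = 4.02×10^-17 J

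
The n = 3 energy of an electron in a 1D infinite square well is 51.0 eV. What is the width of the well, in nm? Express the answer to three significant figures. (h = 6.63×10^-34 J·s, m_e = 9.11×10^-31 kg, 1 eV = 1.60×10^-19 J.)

From E_n = n²h²/(8m_eL²), L = n·h/√(8m_eE_n).
E_3 = 51.0 eV = 8.160×10^-18 J, so L = 3·6.63×10^-34/√(8·9.11×10^-31·8.160×10^-18) = 2.58×10^-10 m = 0.258 nm.

L = 0.258 nm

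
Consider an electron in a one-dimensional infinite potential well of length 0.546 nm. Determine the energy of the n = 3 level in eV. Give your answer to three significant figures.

E_3 = 11.4 eV

For an infinite well E_n = n²h²/(8m_eL²), so E_1 = h²/(8m_eL²) = (6.626×10^-34)²/(8·9.109×10^-31·(5.46×10^-10 m)²) = 2.021×10^-19 J.
Then E_3 = 3²·E_1 = 9·2.021×10^-19 J = 1.819×10^-18 J.
Converting, E_3 = 1.819×10^-18 J / (1.602×10^-19 J/eV) = 11.4 eV.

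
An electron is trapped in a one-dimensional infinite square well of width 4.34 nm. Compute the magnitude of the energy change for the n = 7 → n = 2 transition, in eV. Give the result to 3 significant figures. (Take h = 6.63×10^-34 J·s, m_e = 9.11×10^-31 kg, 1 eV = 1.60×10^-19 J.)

E_1 = h²/(8m_eL²) = 3.202×10^-21 J.
|ΔE| = |7² − 2²|·E_1 = 45·3.202×10^-21 J = 1.441×10^-19 J = 0.901 eV.

|ΔE| = 0.901 eV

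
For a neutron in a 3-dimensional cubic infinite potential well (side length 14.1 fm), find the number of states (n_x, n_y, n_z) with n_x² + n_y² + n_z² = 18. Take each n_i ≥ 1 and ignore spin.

degeneracy = 3

The level has n_x² + n_y² + n_z² = 18. The ordered positive-integer solutions are (1, 1, 4), (1, 4, 1), (4, 1, 1).
That gives 3 states.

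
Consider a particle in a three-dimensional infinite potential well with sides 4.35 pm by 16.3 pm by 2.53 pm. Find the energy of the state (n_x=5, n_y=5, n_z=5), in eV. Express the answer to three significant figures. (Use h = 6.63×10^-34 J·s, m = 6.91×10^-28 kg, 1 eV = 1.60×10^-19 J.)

For a 3D rectangular well E = (h²/8m)·Σ n_i²/L_i² = (6.63×10^-34)²/(8·6.91×10^-28) · [5²/(4.35 pm)² + 5²/(16.3 pm)² + 5²/(2.53 pm)²].
Evaluating gives E = 4.231×10^-16 J = 2.64×10^3 eV.

E = 2.64×10^3 eV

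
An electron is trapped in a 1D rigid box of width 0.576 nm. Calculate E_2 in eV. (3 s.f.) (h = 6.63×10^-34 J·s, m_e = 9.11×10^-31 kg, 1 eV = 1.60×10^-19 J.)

For an infinite well E_n = n²h²/(8m_eL²), so E_1 = h²/(8m_eL²) = (6.63×10^-34)²/(8·9.11×10^-31·(5.76×10^-10 m)²) = 1.818×10^-19 J.
Then E_2 = 2²·E_1 = 4·1.818×10^-19 J = 7.272×10^-19 J.
Converting, E_2 = 7.272×10^-19 J / (1.60×10^-19 J/eV) = 4.54 eV.

E_2 = 4.54 eV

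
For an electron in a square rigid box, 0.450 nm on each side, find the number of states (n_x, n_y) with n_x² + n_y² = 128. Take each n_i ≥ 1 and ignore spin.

degeneracy = 1

The level has n_x² + n_y² = 128. The ordered positive-integer solutions are (8, 8).
That gives 1 state.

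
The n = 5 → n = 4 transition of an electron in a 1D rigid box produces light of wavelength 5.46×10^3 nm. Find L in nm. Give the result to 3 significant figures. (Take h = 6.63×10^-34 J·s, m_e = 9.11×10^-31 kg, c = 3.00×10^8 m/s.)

L = 3.86 nm

The photon carries ΔE = hc/λ = 6.63×10^-34·3.00×10^8/5.46×10^-6 m = 3.643×10^-20 J.
Since ΔE = (5² − 4²)E_1, E_1 = 4.048×10^-21 J, and L = h/√(8m_eE_1) = 3.86×10^-9 m = 3.86 nm.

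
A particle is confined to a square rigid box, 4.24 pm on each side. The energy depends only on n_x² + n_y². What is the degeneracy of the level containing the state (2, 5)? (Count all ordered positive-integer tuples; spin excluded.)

degeneracy = 2

The level has n_x² + n_y² = 29. The ordered positive-integer solutions are (2, 5), (5, 2).
That gives 2 states.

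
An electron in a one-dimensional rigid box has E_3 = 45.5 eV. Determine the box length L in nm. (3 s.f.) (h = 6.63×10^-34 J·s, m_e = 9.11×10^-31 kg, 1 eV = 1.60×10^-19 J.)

From E_n = n²h²/(8m_eL²), L = n·h/√(8m_eE_n).
E_3 = 45.5 eV = 7.280×10^-18 J, so L = 3·6.63×10^-34/√(8·9.11×10^-31·7.280×10^-18) = 2.73×10^-10 m = 0.273 nm.

L = 0.273 nm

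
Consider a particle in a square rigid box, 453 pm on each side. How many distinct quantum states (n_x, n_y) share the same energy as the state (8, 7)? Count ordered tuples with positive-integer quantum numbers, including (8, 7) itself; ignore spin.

The level has n_x² + n_y² = 113. The ordered positive-integer solutions are (7, 8), (8, 7).
That gives 2 states.

degeneracy = 2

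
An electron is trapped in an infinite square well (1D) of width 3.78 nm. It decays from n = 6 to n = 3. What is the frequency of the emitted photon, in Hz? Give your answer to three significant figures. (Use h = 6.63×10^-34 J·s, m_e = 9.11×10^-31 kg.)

E_1 = h²/(8m_eL²) = 4.221×10^-21 J and ΔE = (6² − 3²)E_1 = 1.140×10^-19 J.
f = ΔE/h = 1.140×10^-19/6.63×10^-34 = 1.72×10^14 Hz.

f = 1.72×10^14 Hz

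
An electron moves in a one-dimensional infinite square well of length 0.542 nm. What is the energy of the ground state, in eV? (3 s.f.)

E_1 = 1.28 eV

For an infinite well E_n = n²h²/(8m_eL²), so E_1 = h²/(8m_eL²) = (6.626×10^-34)²/(8·9.109×10^-31·(5.42×10^-10 m)²) = 2.051×10^-19 J.
Converting, E_1 = 2.051×10^-19 J / (1.602×10^-19 J/eV) = 1.28 eV.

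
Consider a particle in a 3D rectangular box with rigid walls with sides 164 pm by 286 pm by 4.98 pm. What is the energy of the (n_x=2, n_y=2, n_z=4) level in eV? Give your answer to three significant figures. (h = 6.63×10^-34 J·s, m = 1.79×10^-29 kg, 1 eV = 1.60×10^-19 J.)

E = 1.24×10^4 eV

For a 3D rectangular well E = (h²/8m)·Σ n_i²/L_i² = (6.63×10^-34)²/(8·1.79×10^-29) · [2²/(164 pm)² + 2²/(286 pm)² + 4²/(4.98 pm)²].
Evaluating gives E = 1.981×10^-15 J = 1.24×10^4 eV.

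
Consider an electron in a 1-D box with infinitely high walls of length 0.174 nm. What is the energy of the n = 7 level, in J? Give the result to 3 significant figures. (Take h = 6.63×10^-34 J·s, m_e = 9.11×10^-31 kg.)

E_7 = 9.76×10^-17 J

For an infinite well E_n = n²h²/(8m_eL²), so E_1 = h²/(8m_eL²) = (6.63×10^-34)²/(8·9.11×10^-31·(1.74×10^-10 m)²) = 1.992×10^-18 J.
Then E_7 = 7²·E_1 = 49·1.992×10^-18 J = 9.76×10^-17 J.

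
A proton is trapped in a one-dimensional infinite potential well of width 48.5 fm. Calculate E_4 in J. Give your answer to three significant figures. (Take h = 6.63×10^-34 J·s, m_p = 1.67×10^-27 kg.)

For an infinite well E_n = n²h²/(8m_pL²), so E_1 = h²/(8m_pL²) = (6.63×10^-34)²/(8·1.67×10^-27·(4.85×10^-14 m)²) = 1.399×10^-14 J.
Then E_4 = 4²·E_1 = 16·1.399×10^-14 J = 2.24×10^-13 J.

E_4 = 2.24×10^-13 J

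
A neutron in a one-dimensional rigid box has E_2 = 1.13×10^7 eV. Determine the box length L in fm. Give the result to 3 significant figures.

L = 8.51 fm

From E_n = n²h²/(8m_nL²), L = n·h/√(8m_nE_n).
E_2 = 1.13×10^7 eV = 1.810×10^-12 J, so L = 2·6.626×10^-34/√(8·1.675×10^-27·1.810×10^-12) = 8.51×10^-15 m = 8.51 fm.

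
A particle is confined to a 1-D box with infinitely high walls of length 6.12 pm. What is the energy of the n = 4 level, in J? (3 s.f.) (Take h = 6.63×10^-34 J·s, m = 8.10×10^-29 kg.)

For an infinite well E_n = n²h²/(8mL²), so E_1 = h²/(8mL²) = (6.63×10^-34)²/(8·8.10×10^-29·(6.12×10^-12 m)²) = 1.811×10^-17 J.
Then E_4 = 4²·E_1 = 16·1.811×10^-17 J = 2.90×10^-16 J.

E_4 = 2.90×10^-16 J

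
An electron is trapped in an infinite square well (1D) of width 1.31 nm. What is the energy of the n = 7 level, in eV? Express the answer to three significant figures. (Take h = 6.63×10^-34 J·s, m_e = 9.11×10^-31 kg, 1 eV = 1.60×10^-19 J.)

E_7 = 10.8 eV

For an infinite well E_n = n²h²/(8m_eL²), so E_1 = h²/(8m_eL²) = (6.63×10^-34)²/(8·9.11×10^-31·(1.31×10^-9 m)²) = 3.515×10^-20 J.
Then E_7 = 7²·E_1 = 49·3.515×10^-20 J = 1.722×10^-18 J.
Converting, E_7 = 1.722×10^-18 J / (1.60×10^-19 J/eV) = 10.8 eV.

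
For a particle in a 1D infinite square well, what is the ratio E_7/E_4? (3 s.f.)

E_n ∝ n², so E_7/E_4 = 7²/4² = 49/16 = 3.06.

3.06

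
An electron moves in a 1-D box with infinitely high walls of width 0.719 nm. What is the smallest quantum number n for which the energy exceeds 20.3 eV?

E_1 = h²/(8m_eL²) = 1.165×10^-19 J = 0.7272 eV.
Need n² > 20.3/0.7272 = 27.92, i.e. n > 5.284.
The smallest integer satisfying this is n = 6.

n = 6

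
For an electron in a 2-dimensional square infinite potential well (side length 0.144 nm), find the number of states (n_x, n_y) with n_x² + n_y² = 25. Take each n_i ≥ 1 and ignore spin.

The level has n_x² + n_y² = 25. The ordered positive-integer solutions are (3, 4), (4, 3).
That gives 2 states.

degeneracy = 2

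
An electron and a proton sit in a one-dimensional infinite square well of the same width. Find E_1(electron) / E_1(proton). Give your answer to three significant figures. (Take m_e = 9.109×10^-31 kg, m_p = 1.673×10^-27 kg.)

1.84×10^3

E_n ∝ 1/m at fixed n and L, so the ratio is m_p/m_e = 1.673×10^-27/9.109×10^-31 = 1.84×10^3.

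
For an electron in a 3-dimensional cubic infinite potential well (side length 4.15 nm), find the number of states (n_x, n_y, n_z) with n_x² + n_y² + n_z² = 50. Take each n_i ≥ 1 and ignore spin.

The level has n_x² + n_y² + n_z² = 50. The ordered positive-integer solutions are (3, 4, 5), (3, 5, 4), (4, 3, 5), (4, 5, 3), (5, 3, 4), (5, 4, 3).
That gives 6 states.

degeneracy = 6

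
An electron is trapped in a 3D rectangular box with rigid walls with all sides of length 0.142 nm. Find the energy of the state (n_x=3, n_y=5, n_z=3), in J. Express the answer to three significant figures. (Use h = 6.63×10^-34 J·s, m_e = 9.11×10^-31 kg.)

For a 3D rectangular well E = (h²/8m_e)·Σ n_i²/L_i² = (6.63×10^-34)²/(8·9.11×10^-31) · [3²/(0.142 nm)² + 5²/(0.142 nm)² + 3²/(0.142 nm)²].
Evaluating gives E = 1.29×10^-16 J.

E = 1.29×10^-16 J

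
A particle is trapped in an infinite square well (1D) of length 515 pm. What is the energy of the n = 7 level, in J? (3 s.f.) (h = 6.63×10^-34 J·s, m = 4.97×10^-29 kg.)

For an infinite well E_n = n²h²/(8mL²), so E_1 = h²/(8mL²) = (6.63×10^-34)²/(8·4.97×10^-29·(5.15×10^-10 m)²) = 4.168×10^-21 J.
Then E_7 = 7²·E_1 = 49·4.168×10^-21 J = 2.04×10^-19 J.

E_7 = 2.04×10^-19 J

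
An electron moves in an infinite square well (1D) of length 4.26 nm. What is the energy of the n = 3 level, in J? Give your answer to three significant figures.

For an infinite well E_n = n²h²/(8m_eL²), so E_1 = h²/(8m_eL²) = (6.626×10^-34)²/(8·9.109×10^-31·(4.26×10^-9 m)²) = 3.320×10^-21 J.
Then E_3 = 3²·E_1 = 9·3.320×10^-21 J = 2.99×10^-20 J.

E_3 = 2.99×10^-20 J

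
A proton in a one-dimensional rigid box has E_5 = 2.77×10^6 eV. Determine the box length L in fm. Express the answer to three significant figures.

L = 43.0 fm

From E_n = n²h²/(8m_pL²), L = n·h/√(8m_pE_n).
E_5 = 2.77×10^6 eV = 4.438×10^-13 J, so L = 5·6.626×10^-34/√(8·1.673×10^-27·4.438×10^-13) = 4.30×10^-14 m = 43.0 fm.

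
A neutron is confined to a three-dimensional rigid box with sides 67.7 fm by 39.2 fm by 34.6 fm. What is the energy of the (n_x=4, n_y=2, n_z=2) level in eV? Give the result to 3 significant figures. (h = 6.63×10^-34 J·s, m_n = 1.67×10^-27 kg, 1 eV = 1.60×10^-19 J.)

For a 3D rectangular well E = (h²/8m_n)·Σ n_i²/L_i² = (6.63×10^-34)²/(8·1.67×10^-27) · [4²/(67.7 fm)² + 2²/(39.2 fm)² + 2²/(34.6 fm)²].
Evaluating gives E = 3.104×10^-13 J = 1.94×10^6 eV.

E = 1.94×10^6 eV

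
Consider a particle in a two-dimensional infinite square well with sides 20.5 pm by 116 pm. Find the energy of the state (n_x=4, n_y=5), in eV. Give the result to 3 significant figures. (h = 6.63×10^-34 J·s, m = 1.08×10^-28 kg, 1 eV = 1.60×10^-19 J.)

For a 2D rectangular well E = (h²/8m)·Σ n_i²/L_i² = (6.63×10^-34)²/(8·1.08×10^-28) · [4²/(20.5 pm)² + 5²/(116 pm)²].
Evaluating gives E = 2.032×10^-17 J = 127 eV.

E = 127 eV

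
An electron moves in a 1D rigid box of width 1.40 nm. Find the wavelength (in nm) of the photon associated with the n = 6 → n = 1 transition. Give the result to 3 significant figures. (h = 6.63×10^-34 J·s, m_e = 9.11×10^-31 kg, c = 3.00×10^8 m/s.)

λ = 185 nm

E_1 = h²/(8m_eL²) = 3.077×10^-20 J, so ΔE = (6² − 1²)E_1 = 1.077×10^-18 J.
λ = hc/ΔE = (6.63×10^-34·3.00×10^8)/1.077×10^-18 = 1.85×10^-7 m = 185 nm.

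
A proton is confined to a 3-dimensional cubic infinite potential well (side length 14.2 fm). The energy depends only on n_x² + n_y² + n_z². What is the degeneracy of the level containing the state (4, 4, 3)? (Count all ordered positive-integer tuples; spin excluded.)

degeneracy = 9

The level has n_x² + n_y² + n_z² = 41. The ordered positive-integer solutions are (1, 2, 6), (1, 6, 2), (2, 1, 6), (2, 6, 1), (3, 4, 4), (4, 3, 4), (4, 4, 3), (6, 1, 2), (6, 2, 1).
That gives 9 states.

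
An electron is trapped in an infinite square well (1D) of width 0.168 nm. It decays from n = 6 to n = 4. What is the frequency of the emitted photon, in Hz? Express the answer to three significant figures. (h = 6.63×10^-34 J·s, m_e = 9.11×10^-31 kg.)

f = 6.45×10^16 Hz

E_1 = h²/(8m_eL²) = 2.137×10^-18 J and ΔE = (6² − 4²)E_1 = 4.274×10^-17 J.
f = ΔE/h = 4.274×10^-17/6.63×10^-34 = 6.45×10^16 Hz.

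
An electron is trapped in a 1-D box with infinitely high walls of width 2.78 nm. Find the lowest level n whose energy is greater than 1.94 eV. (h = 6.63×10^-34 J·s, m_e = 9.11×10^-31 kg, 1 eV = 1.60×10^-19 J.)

n = 7

E_1 = h²/(8m_eL²) = 7.804×10^-21 J = 0.04878 eV.
Need n² > 1.94/0.04878 = 39.77, i.e. n > 6.306.
The smallest integer satisfying this is n = 7.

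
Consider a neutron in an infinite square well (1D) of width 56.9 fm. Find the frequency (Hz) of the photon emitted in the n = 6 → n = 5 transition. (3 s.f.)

f = 1.68×10^20 Hz

E_1 = h²/(8m_nL²) = 1.012×10^-14 J and ΔE = (6² − 5²)E_1 = 1.113×10^-13 J.
f = ΔE/h = 1.113×10^-13/6.626×10^-34 = 1.68×10^20 Hz.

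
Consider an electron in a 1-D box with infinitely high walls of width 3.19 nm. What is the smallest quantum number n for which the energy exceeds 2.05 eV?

n = 8

E_1 = h²/(8m_eL²) = 5.921×10^-21 J = 0.03696 eV.
Need n² > 2.05/0.03696 = 55.47, i.e. n > 7.448.
The smallest integer satisfying this is n = 8.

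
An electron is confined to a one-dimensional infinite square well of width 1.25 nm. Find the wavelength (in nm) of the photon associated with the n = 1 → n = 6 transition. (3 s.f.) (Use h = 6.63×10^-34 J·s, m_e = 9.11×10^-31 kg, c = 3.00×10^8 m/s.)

λ = 147 nm

E_1 = h²/(8m_eL²) = 3.860×10^-20 J, so ΔE = (6² − 1²)E_1 = 1.351×10^-18 J.
λ = hc/ΔE = (6.63×10^-34·3.00×10^8)/1.351×10^-18 = 1.47×10^-7 m = 147 nm.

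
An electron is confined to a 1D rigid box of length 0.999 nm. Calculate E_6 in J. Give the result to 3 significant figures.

E_6 = 2.17×10^-18 J

For an infinite well E_n = n²h²/(8m_eL²), so E_1 = h²/(8m_eL²) = (6.626×10^-34)²/(8·9.109×10^-31·(9.99×10^-10 m)²) = 6.037×10^-20 J.
Then E_6 = 6²·E_1 = 36·6.037×10^-20 J = 2.17×10^-18 J.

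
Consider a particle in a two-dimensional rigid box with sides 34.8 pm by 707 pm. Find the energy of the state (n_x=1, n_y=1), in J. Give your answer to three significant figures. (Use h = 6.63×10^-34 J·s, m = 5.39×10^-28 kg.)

E = 8.44×10^-20 J

For a 2D rectangular well E = (h²/8m)·Σ n_i²/L_i² = (6.63×10^-34)²/(8·5.39×10^-28) · [1²/(34.8 pm)² + 1²/(707 pm)²].
Evaluating gives E = 8.44×10^-20 J.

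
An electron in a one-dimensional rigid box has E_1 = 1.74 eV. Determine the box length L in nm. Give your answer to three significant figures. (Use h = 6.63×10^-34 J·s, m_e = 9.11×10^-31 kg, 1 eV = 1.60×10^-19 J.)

From E_n = n²h²/(8m_eL²), L = n·h/√(8m_eE_n).
E_1 = 1.74 eV = 2.784×10^-19 J, so L = 1·6.63×10^-34/√(8·9.11×10^-31·2.784×10^-19) = 4.65×10^-10 m = 0.465 nm.

L = 0.465 nm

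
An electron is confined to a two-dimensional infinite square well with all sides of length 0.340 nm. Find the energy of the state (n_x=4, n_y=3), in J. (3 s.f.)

For a 2D rectangular well E = (h²/8m_e)·Σ n_i²/L_i² = (6.626×10^-34)²/(8·9.109×10^-31) · [4²/(0.340 nm)² + 3²/(0.340 nm)²].
Evaluating gives E = 1.30×10^-17 J.

E = 1.30×10^-17 J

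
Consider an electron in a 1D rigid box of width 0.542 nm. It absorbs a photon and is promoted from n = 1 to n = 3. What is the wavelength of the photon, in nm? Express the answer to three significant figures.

E_1 = h²/(8m_eL²) = 2.051×10^-19 J, so ΔE = (3² − 1²)E_1 = 1.641×10^-18 J.
λ = hc/ΔE = (6.626×10^-34·2.998×10^8)/1.641×10^-18 = 1.21×10^-7 m = 121 nm.

λ = 121 nm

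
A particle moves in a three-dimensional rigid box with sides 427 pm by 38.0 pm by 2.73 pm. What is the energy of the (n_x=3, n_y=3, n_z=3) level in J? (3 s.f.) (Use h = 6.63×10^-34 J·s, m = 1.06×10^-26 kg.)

For a 3D rectangular well E = (h²/8m)·Σ n_i²/L_i² = (6.63×10^-34)²/(8·1.06×10^-26) · [3²/(427 pm)² + 3²/(38.0 pm)² + 3²/(2.73 pm)²].
Evaluating gives E = 6.29×10^-18 J.

E = 6.29×10^-18 J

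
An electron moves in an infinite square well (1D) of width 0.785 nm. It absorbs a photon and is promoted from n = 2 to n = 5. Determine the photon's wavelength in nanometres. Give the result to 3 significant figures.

E_1 = h²/(8m_eL²) = 9.777×10^-20 J, so ΔE = (5² − 2²)E_1 = 2.053×10^-18 J.
λ = hc/ΔE = (6.626×10^-34·2.998×10^8)/2.053×10^-18 = 9.68×10^-8 m = 96.8 nm.

λ = 96.8 nm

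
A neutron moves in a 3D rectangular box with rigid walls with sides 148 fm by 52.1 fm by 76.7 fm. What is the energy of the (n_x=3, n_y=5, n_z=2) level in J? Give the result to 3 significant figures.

E = 3.38×10^-13 J

For a 3D rectangular well E = (h²/8m_n)·Σ n_i²/L_i² = (6.626×10^-34)²/(8·1.675×10^-27) · [3²/(148 fm)² + 5²/(52.1 fm)² + 2²/(76.7 fm)²].
Evaluating gives E = 3.38×10^-13 J.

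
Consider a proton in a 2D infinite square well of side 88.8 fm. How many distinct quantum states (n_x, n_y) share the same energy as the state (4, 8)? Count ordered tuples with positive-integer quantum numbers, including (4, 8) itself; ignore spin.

The level has n_x² + n_y² = 80. The ordered positive-integer solutions are (4, 8), (8, 4).
That gives 2 states.

degeneracy = 2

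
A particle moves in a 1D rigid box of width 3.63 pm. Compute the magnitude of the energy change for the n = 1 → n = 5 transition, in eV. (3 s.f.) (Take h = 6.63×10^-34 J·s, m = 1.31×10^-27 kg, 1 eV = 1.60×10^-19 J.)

|ΔE| = 477 eV

E_1 = h²/(8mL²) = 3.183×10^-18 J.
|ΔE| = |1² − 5²|·E_1 = 24·3.183×10^-18 J = 7.639×10^-17 J = 477 eV.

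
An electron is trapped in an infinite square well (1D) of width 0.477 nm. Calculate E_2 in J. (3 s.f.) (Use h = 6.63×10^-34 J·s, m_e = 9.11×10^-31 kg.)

E_2 = 1.06×10^-18 J

For an infinite well E_n = n²h²/(8m_eL²), so E_1 = h²/(8m_eL²) = (6.63×10^-34)²/(8·9.11×10^-31·(4.77×10^-10 m)²) = 2.651×10^-19 J.
Then E_2 = 2²·E_1 = 4·2.651×10^-19 J = 1.06×10^-18 J.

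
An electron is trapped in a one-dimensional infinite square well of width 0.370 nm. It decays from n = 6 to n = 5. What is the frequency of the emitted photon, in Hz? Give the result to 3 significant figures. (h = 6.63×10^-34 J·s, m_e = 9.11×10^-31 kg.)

E_1 = h²/(8m_eL²) = 4.406×10^-19 J and ΔE = (6² − 5²)E_1 = 4.847×10^-18 J.
f = ΔE/h = 4.847×10^-18/6.63×10^-34 = 7.31×10^15 Hz.

f = 7.31×10^15 Hz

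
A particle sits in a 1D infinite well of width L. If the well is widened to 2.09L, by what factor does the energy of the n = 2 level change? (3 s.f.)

E_n ∝ 1/L², so the energy scales by 1/2.09² = 0.229.

0.229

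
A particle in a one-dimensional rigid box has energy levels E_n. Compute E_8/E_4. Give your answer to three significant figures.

4.00

E_n ∝ n², so E_8/E_4 = 8²/4² = 64/16 = 4.00.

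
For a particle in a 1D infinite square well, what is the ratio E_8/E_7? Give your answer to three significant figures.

E_n ∝ n², so E_8/E_7 = 8²/7² = 64/49 = 1.31.

1.31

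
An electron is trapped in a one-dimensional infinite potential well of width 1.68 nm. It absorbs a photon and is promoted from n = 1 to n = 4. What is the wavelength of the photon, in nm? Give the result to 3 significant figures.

E_1 = h²/(8m_eL²) = 2.135×10^-20 J, so ΔE = (4² − 1²)E_1 = 3.202×10^-19 J.
λ = hc/ΔE = (6.626×10^-34·2.998×10^8)/3.202×10^-19 = 6.20×10^-7 m = 620 nm.

λ = 620 nm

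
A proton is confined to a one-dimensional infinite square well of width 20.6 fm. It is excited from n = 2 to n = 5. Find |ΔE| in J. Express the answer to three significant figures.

|ΔE| = 1.62×10^-12 J

E_1 = h²/(8m_pL²) = 7.730×10^-14 J.
|ΔE| = |2² − 5²|·E_1 = 21·7.730×10^-14 J = 1.62×10^-12 J.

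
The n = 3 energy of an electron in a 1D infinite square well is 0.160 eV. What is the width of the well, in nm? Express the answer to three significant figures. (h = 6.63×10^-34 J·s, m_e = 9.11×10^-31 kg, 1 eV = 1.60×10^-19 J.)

From E_n = n²h²/(8m_eL²), L = n·h/√(8m_eE_n).
E_3 = 0.160 eV = 2.560×10^-20 J, so L = 3·6.63×10^-34/√(8·9.11×10^-31·2.560×10^-20) = 4.60×10^-9 m = 4.60 nm.

L = 4.60 nm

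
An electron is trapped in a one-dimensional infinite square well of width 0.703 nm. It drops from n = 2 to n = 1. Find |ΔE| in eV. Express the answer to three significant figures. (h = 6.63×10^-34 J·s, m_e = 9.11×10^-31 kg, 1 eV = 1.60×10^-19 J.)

E_1 = h²/(8m_eL²) = 1.220×10^-19 J.
|ΔE| = |2² − 1²|·E_1 = 3·1.220×10^-19 J = 3.660×10^-19 J = 2.29 eV.

|ΔE| = 2.29 eV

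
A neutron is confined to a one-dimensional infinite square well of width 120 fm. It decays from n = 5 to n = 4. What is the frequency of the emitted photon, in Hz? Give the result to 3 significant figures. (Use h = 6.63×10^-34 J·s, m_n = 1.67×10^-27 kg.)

f = 3.10×10^19 Hz

E_1 = h²/(8m_nL²) = 2.285×10^-15 J and ΔE = (5² − 4²)E_1 = 2.056×10^-14 J.
f = ΔE/h = 2.056×10^-14/6.63×10^-34 = 3.10×10^19 Hz.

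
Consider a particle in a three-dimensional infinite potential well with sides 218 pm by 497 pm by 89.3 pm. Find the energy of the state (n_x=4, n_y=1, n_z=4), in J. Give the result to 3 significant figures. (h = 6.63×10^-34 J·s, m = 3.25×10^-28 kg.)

E = 3.97×10^-19 J

For a 3D rectangular well E = (h²/8m)·Σ n_i²/L_i² = (6.63×10^-34)²/(8·3.25×10^-28) · [4²/(218 pm)² + 1²/(497 pm)² + 4²/(89.3 pm)²].
Evaluating gives E = 3.97×10^-19 J.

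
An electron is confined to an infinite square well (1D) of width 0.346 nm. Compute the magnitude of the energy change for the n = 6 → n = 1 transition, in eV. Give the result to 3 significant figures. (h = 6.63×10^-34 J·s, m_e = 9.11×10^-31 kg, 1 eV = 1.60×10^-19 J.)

|ΔE| = 110 eV

E_1 = h²/(8m_eL²) = 5.038×10^-19 J.
|ΔE| = |6² − 1²|·E_1 = 35·5.038×10^-19 J = 1.763×10^-17 J = 110 eV.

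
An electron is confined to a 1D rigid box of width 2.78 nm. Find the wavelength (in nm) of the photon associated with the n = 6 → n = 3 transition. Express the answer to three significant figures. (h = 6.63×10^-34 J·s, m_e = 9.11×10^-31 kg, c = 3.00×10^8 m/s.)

E_1 = h²/(8m_eL²) = 7.804×10^-21 J, so ΔE = (6² − 3²)E_1 = 2.107×10^-19 J.
λ = hc/ΔE = (6.63×10^-34·3.00×10^8)/2.107×10^-19 = 9.44×10^-7 m = 944 nm.

λ = 944 nm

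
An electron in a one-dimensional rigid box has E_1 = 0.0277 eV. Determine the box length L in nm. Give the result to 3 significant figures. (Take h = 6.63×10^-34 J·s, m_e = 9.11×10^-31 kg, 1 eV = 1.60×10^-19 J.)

From E_n = n²h²/(8m_eL²), L = n·h/√(8m_eE_n).
E_1 = 0.0277 eV = 4.432×10^-21 J, so L = 1·6.63×10^-34/√(8·9.11×10^-31·4.432×10^-21) = 3.69×10^-9 m = 3.69 nm.

L = 3.69 nm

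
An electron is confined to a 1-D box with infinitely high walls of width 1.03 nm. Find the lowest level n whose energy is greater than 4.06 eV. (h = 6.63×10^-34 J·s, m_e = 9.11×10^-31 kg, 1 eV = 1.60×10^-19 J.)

E_1 = h²/(8m_eL²) = 5.685×10^-20 J = 0.3553 eV.
Need n² > 4.06/0.3553 = 11.43, i.e. n > 3.381.
The smallest integer satisfying this is n = 4.

n = 4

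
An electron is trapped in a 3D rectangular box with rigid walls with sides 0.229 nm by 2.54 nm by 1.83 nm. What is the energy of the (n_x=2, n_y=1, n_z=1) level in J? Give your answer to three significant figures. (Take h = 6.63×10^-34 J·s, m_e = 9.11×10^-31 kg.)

E = 4.63×10^-18 J

For a 3D rectangular well E = (h²/8m_e)·Σ n_i²/L_i² = (6.63×10^-34)²/(8·9.11×10^-31) · [2²/(0.229 nm)² + 1²/(2.54 nm)² + 1²/(1.83 nm)²].
Evaluating gives E = 4.63×10^-18 J.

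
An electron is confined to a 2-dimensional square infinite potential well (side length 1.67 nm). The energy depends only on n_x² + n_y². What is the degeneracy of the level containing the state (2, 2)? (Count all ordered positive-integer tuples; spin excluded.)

The level has n_x² + n_y² = 8. The ordered positive-integer solutions are (2, 2).
That gives 1 state.

degeneracy = 1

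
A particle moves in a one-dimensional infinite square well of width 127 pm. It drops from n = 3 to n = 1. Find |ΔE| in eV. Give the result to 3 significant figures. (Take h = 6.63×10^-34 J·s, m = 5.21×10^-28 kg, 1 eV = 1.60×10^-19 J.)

|ΔE| = 0.327 eV

E_1 = h²/(8mL²) = 6.539×10^-21 J.
|ΔE| = |3² − 1²|·E_1 = 8·6.539×10^-21 J = 5.231×10^-20 J = 0.327 eV.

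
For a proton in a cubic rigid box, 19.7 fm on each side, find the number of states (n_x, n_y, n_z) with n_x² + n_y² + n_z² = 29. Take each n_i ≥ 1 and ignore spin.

The level has n_x² + n_y² + n_z² = 29. The ordered positive-integer solutions are (2, 3, 4), (2, 4, 3), (3, 2, 4), (3, 4, 2), (4, 2, 3), (4, 3, 2).
That gives 6 states.

degeneracy = 6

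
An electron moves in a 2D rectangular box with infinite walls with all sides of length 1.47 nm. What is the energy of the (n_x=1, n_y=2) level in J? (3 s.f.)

E = 1.39×10^-19 J

For a 2D rectangular well E = (h²/8m_e)·Σ n_i²/L_i² = (6.626×10^-34)²/(8·9.109×10^-31) · [1²/(1.47 nm)² + 2²/(1.47 nm)²].
Evaluating gives E = 1.39×10^-19 J.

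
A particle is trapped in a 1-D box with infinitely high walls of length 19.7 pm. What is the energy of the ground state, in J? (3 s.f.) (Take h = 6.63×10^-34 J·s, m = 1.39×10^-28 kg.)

For an infinite well E_n = n²h²/(8mL²), so E_1 = h²/(8mL²) = (6.63×10^-34)²/(8·1.39×10^-28·(1.97×10^-11 m)²) = 1.019×10^-18 J.

E_1 = 1.02×10^-18 J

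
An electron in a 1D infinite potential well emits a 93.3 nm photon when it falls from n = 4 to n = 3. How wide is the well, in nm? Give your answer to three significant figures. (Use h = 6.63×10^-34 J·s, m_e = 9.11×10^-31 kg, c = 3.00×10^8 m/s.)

L = 0.445 nm

The photon carries ΔE = hc/λ = 6.63×10^-34·3.00×10^8/9.33×10^-8 m = 2.132×10^-18 J.
Since ΔE = (4² − 3²)E_1, E_1 = 3.046×10^-19 J, and L = h/√(8m_eE_1) = 4.45×10^-10 m = 0.445 nm.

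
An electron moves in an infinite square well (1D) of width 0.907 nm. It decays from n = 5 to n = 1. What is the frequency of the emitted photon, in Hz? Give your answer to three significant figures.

f = 2.65×10^15 Hz

E_1 = h²/(8m_eL²) = 7.324×10^-20 J and ΔE = (5² − 1²)E_1 = 1.758×10^-18 J.
f = ΔE/h = 1.758×10^-18/6.626×10^-34 = 2.65×10^15 Hz.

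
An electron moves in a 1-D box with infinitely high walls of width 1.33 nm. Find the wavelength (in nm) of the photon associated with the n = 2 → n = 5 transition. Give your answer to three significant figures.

E_1 = h²/(8m_eL²) = 3.406×10^-20 J, so ΔE = (5² − 2²)E_1 = 7.153×10^-19 J.
λ = hc/ΔE = (6.626×10^-34·2.998×10^8)/7.153×10^-19 = 2.78×10^-7 m = 278 nm.

λ = 278 nm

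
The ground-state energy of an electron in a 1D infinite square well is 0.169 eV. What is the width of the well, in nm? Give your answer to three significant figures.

L = 1.49 nm

From E_n = n²h²/(8m_eL²), L = n·h/√(8m_eE_n).
E_1 = 0.169 eV = 2.707×10^-20 J, so L = 1·6.626×10^-34/√(8·9.109×10^-31·2.707×10^-20) = 1.49×10^-9 m = 1.49 nm.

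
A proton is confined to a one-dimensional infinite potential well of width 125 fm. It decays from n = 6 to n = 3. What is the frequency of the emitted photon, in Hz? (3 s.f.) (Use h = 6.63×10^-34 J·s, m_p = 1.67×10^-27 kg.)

E_1 = h²/(8m_pL²) = 2.106×10^-15 J and ΔE = (6² − 3²)E_1 = 5.686×10^-14 J.
f = ΔE/h = 5.686×10^-14/6.63×10^-34 = 8.58×10^19 Hz.

f = 8.58×10^19 Hz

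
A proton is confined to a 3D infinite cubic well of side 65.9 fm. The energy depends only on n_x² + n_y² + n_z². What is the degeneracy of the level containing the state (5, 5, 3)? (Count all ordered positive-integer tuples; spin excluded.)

degeneracy = 9

The level has n_x² + n_y² + n_z² = 59. The ordered positive-integer solutions are (1, 3, 7), (1, 7, 3), (3, 1, 7), (3, 5, 5), (3, 7, 1), (5, 3, 5), (5, 5, 3), (7, 1, 3), (7, 3, 1).
That gives 9 states.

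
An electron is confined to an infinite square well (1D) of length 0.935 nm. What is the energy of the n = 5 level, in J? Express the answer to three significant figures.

For an infinite well E_n = n²h²/(8m_eL²), so E_1 = h²/(8m_eL²) = (6.626×10^-34)²/(8·9.109×10^-31·(9.35×10^-10 m)²) = 6.892×10^-20 J.
Then E_5 = 5²·E_1 = 25·6.892×10^-20 J = 1.72×10^-18 J.

E_5 = 1.72×10^-18 J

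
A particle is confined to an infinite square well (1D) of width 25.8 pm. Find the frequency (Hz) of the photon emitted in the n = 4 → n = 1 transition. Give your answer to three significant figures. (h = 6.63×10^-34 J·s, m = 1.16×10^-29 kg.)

f = 1.61×10^17 Hz

E_1 = h²/(8mL²) = 7.116×10^-18 J and ΔE = (4² − 1²)E_1 = 1.067×10^-16 J.
f = ΔE/h = 1.067×10^-16/6.63×10^-34 = 1.61×10^17 Hz.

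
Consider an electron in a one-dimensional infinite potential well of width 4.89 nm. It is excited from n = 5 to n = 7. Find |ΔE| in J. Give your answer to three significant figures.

|ΔE| = 6.05×10^-20 J

E_1 = h²/(8m_eL²) = 2.520×10^-21 J.
|ΔE| = |5² − 7²|·E_1 = 24·2.520×10^-21 J = 6.05×10^-20 J.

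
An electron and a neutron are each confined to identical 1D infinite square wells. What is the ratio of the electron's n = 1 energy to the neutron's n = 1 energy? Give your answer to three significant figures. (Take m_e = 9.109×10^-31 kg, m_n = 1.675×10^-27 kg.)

E_n ∝ 1/m at fixed n and L, so the ratio is m_n/m_e = 1.675×10^-27/9.109×10^-31 = 1.84×10^3.

1.84×10^3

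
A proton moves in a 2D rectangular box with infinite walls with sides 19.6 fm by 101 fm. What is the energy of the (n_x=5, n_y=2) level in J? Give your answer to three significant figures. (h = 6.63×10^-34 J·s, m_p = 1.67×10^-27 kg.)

For a 2D rectangular well E = (h²/8m_p)·Σ n_i²/L_i² = (6.63×10^-34)²/(8·1.67×10^-27) · [5²/(19.6 fm)² + 2²/(101 fm)²].
Evaluating gives E = 2.15×10^-12 J.

E = 2.15×10^-12 J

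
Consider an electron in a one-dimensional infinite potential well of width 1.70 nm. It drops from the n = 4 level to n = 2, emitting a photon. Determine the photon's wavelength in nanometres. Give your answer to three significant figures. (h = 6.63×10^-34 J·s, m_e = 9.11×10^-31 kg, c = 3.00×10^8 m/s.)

E_1 = h²/(8m_eL²) = 2.087×10^-20 J, so ΔE = (4² − 2²)E_1 = 2.504×10^-19 J.
λ = hc/ΔE = (6.63×10^-34·3.00×10^8)/2.504×10^-19 = 7.94×10^-7 m = 794 nm.

λ = 794 nm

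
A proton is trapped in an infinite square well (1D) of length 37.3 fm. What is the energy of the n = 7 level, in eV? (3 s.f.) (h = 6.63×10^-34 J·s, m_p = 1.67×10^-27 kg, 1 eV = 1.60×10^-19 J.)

For an infinite well E_n = n²h²/(8m_pL²), so E_1 = h²/(8m_pL²) = (6.63×10^-34)²/(8·1.67×10^-27·(3.73×10^-14 m)²) = 2.365×10^-14 J.
Then E_7 = 7²·E_1 = 49·2.365×10^-14 J = 1.159×10^-12 J.
Converting, E_7 = 1.159×10^-12 J / (1.60×10^-19 J/eV) = 7.24×10^6 eV.

E_7 = 7.24×10^6 eV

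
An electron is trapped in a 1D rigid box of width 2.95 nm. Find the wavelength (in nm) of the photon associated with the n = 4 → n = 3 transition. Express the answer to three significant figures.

λ = 4.10×10^3 nm

E_1 = h²/(8m_eL²) = 6.923×10^-21 J, so ΔE = (4² − 3²)E_1 = 4.846×10^-20 J.
λ = hc/ΔE = (6.626×10^-34·2.998×10^8)/4.846×10^-20 = 4.10×10^-6 m = 4.10×10^3 nm.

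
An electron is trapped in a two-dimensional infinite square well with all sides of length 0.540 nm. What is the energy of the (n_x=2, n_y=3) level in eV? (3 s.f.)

E = 16.8 eV

For a 2D rectangular well E = (h²/8m_e)·Σ n_i²/L_i² = (6.626×10^-34)²/(8·9.109×10^-31) · [2²/(0.540 nm)² + 3²/(0.540 nm)²].
Evaluating gives E = 2.686×10^-18 J = 16.8 eV.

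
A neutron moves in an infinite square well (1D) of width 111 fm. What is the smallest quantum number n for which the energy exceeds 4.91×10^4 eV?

E_1 = h²/(8m_nL²) = 2.659×10^-15 J = 1.660×10^4 eV.
Need n² > 4.91×10^4/1.660×10^4 = 2.958, i.e. n > 1.720.
The smallest integer satisfying this is n = 2.

n = 2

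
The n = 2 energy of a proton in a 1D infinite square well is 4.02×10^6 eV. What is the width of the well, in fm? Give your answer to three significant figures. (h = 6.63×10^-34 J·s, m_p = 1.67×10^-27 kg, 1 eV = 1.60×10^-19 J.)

L = 14.3 fm

From E_n = n²h²/(8m_pL²), L = n·h/√(8m_pE_n).
E_2 = 4.02×10^6 eV = 6.432×10^-13 J, so L = 2·6.63×10^-34/√(8·1.67×10^-27·6.432×10^-13) = 1.43×10^-14 m = 14.3 fm.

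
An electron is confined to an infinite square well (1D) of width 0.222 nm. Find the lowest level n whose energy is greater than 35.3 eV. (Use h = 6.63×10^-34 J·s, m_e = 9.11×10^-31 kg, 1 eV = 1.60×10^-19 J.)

E_1 = h²/(8m_eL²) = 1.224×10^-18 J = 7.650 eV.
Need n² > 35.3/7.650 = 4.614, i.e. n > 2.148.
The smallest integer satisfying this is n = 3.

n = 3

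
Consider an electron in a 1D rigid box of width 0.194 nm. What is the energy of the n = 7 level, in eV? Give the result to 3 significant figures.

E_7 = 490 eV

For an infinite well E_n = n²h²/(8m_eL²), so E_1 = h²/(8m_eL²) = (6.626×10^-34)²/(8·9.109×10^-31·(1.94×10^-10 m)²) = 1.601×10^-18 J.
Then E_7 = 7²·E_1 = 49·1.601×10^-18 J = 7.845×10^-17 J.
Converting, E_7 = 7.845×10^-17 J / (1.602×10^-19 J/eV) = 490 eV.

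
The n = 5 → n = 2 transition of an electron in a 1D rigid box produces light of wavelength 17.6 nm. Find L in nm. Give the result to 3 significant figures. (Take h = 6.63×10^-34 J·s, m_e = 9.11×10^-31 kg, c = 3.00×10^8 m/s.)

L = 0.335 nm

The photon carries ΔE = hc/λ = 6.63×10^-34·3.00×10^8/1.76×10^-8 m = 1.130×10^-17 J.
Since ΔE = (5² − 2²)E_1, E_1 = 5.381×10^-19 J, and L = h/√(8m_eE_1) = 3.35×10^-10 m = 0.335 nm.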